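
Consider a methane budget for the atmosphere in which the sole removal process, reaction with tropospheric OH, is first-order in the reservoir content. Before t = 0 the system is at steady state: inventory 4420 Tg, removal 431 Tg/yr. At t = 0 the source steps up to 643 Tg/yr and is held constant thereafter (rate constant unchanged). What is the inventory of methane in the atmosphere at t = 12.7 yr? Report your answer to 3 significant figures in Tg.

Residence time τ = M₀/F₀ = 10.26 yr. The eventual steady state is M_∞ = M₀·(F₁/F₀) = 4420 × 643/431 = 6594.1 Tg.
The anomaly ΔM(t) = M(t) − M_∞ decays as ΔM₀·e^(−t/τ) with ΔM₀ = 4420 − 6594.1 = −2174 Tg.
At t = 12.7 yr, e^(−t/τ) = e^(−1.238) = 0.2898, so ΔM = −630.2 Tg and M = 6594.1 − 630.2 = 5963.9 Tg.

5960 Tg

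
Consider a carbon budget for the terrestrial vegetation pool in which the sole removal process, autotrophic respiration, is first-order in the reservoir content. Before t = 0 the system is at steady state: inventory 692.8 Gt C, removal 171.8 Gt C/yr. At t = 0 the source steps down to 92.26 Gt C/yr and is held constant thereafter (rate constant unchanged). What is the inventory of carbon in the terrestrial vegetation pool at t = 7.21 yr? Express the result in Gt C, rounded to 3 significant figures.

τ = M₀/F₀ = 692.8/171.8 = 4.033 yr; rate constant k = 1/τ.
New steady state M_∞ = F₁/k = F₁·τ = 92.26 × 4.033 = 372.05 Gt C.
M(t) = M_∞ + (M₀ − M_∞)·e^(−t/τ); t/τ = 7.21/4.033 = 1.788, so e^(−t/τ) = 0.1673.
M(t) = 372.05 + 320.8 × 0.1673 = 425.71 Gt C.

426 Gt C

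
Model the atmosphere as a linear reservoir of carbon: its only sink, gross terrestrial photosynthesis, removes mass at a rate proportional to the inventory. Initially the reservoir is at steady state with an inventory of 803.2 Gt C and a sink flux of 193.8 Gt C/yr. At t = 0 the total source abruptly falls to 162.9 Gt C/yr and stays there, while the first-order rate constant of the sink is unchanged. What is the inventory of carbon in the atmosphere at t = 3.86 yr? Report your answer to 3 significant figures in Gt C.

726 Gt C

The sink rate constant is k = F₀/M₀ = 193.8/803.2 = 0.2413 yr⁻¹.
Solving dM/dt = F₁ − kM with M(0) = M₀ gives M(t) = F₁/k + (M₀ − F₁/k)·e^(−kt).
F₁/k = 162.9/0.2413 = 675.14 Gt C; kt = 0.2413 × 3.86 = 0.9314, e^(−kt) = 0.3940.
M(3.86) = 675.14 + (803.2 − 675.14) × 0.3940 = 675.14 + 50.46 = 725.60 Gt C.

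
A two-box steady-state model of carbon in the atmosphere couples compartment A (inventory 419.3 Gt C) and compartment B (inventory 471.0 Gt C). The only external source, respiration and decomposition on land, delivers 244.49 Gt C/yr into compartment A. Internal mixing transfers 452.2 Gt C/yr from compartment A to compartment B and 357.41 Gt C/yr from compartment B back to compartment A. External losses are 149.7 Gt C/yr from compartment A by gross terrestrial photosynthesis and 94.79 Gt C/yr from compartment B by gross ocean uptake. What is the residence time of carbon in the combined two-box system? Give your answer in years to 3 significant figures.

Residence time in the combined system uses the total inventory and the total *external* removal — internal exchanges between the two boxes cancel.
M_total = 419.3 + 471.0 = 890.30 Gt C.
ΣF_external_out = 149.7 + 94.79 = 244.49 Gt C/yr.
τ = M_total / ΣF_ext = 890.30 / 244.49 = 3.641 yr.

3.64 yr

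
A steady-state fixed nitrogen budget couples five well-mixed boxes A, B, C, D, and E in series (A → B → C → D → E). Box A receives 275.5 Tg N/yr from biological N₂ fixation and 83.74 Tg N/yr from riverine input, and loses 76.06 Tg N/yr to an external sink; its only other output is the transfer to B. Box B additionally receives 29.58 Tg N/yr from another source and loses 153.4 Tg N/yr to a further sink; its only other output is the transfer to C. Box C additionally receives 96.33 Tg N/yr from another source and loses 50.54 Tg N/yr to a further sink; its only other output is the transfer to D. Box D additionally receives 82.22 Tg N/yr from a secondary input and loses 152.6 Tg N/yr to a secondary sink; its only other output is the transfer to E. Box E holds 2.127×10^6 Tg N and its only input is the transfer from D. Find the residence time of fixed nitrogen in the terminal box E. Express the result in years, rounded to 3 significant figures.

15800 yr

Box A: F(A→B) = (275.5 + 83.74) − 76.06 = 283.18 Tg N/yr.
Box B: F(B→C) = (283.18 + 29.58) − 153.4 = 159.36 Tg N/yr.
Box C: F(C→D) = (159.36 + 96.33) − 50.54 = 205.15 Tg N/yr.
Box D: F(D→E) = (205.15 + 82.22) − 152.6 = 134.77 Tg N/yr.
Box E throughput = its input = 134.77 Tg N/yr; τ = 2.127×10^6 / 134.77 = 15780 yr.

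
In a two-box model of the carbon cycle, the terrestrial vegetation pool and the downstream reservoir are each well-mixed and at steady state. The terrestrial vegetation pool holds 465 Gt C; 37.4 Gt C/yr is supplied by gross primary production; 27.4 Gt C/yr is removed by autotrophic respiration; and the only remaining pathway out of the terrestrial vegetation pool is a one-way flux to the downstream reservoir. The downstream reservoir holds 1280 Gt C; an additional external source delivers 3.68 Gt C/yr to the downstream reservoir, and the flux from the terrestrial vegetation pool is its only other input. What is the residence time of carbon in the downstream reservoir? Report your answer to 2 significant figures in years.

94 yr

Balance the terrestrial vegetation pool: ΣF_in = 37.400 Gt C/yr.
Flux to the downstream reservoir = ΣF_in − (27.4) = 10.000 Gt C/yr.
Total input to the downstream reservoir = 10.000 + 3.68 = 13.680 Gt C/yr; at steady state this equals its total output.
τ = M / F = 1280 / 13.680 = 93.57 yr.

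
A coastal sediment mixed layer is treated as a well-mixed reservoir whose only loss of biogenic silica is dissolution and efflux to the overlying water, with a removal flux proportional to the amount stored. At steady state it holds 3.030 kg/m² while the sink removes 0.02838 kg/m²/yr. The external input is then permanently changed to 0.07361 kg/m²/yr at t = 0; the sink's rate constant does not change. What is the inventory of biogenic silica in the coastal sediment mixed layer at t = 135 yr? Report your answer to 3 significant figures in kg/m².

6.50 kg/m²

τ = M₀/F₀ = 3.030/0.02838 = 106.8 yr; rate constant k = 1/τ.
New steady state M_∞ = F₁/k = F₁·τ = 0.07361 × 106.8 = 7.8590 kg/m².
M(t) = M_∞ + (M₀ − M_∞)·e^(−t/τ); t/τ = 135/106.8 = 1.264, so e^(−t/τ) = 0.2824.
M(t) = 7.8590 − 4.829 × 0.2824 = 6.4953 kg/m².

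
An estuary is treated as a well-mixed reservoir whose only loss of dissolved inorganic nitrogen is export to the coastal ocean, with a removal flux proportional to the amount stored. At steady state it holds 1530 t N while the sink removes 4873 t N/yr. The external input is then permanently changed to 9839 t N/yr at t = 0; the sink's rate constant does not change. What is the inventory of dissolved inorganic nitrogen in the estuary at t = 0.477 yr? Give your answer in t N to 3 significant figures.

2750 t N

Residence time τ = M₀/F₀ = 0.3140 yr. The eventual steady state is M_∞ = M₀·(F₁/F₀) = 1530 × 9839/4873 = 3089.2 t N.
The anomaly ΔM(t) = M(t) − M_∞ decays as ΔM₀·e^(−t/τ) with ΔM₀ = 1530 − 3089.2 = −1559 t N.
At t = 0.477 yr, e^(−t/τ) = e^(−1.519) = 0.2189, so ΔM = −341.3 t N and M = 3089.2 − 341.3 = 2747.9 t N.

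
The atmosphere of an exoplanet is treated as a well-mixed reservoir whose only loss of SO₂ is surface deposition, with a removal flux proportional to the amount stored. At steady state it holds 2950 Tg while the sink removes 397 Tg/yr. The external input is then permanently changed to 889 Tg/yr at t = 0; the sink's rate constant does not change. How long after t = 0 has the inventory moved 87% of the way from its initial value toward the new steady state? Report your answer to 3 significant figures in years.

τ = M₀/F₀ = 2950/397 = 7.431 yr.
The remaining gap fraction is e^(−t/τ); 87% covered ⇒ e^(−t/τ) = 0.130.
t = −τ ln(0.130) = 7.431 × 2.040 = 15.16 yr.

15.2 yr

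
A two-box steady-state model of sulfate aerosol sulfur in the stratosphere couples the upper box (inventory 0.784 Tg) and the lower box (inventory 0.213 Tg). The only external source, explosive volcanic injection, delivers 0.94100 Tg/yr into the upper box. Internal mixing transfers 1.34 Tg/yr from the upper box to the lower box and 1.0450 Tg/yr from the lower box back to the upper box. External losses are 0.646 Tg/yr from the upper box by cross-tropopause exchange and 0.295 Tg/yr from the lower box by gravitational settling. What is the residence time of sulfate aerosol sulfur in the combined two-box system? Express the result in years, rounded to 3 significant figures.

1.06 yr

For the system as a whole, the A↔B exchange is internal and contributes nothing to the throughput; only the external sinks remove mass.
M_total = 0.784 + 0.213 = 0.99700 Tg.
ΣF_external_out = 0.646 + 0.295 = 0.94100 Tg/yr.
τ = M_total / ΣF_ext = 0.99700 / 0.94100 = 1.060 yr.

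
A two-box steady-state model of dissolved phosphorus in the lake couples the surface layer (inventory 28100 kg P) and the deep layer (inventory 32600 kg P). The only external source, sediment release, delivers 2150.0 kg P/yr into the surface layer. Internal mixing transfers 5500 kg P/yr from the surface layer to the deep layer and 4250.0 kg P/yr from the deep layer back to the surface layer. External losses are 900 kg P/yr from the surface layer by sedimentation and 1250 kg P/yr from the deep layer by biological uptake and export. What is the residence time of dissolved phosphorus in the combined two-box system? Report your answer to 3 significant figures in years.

Residence time in the combined system uses the total inventory and the total *external* removal — internal exchanges between the two boxes cancel.
M_total = 28100 + 32600 = 60700 kg P.
ΣF_external_out = 900 + 1250 = 2150.0 kg P/yr.
τ = M_total / ΣF_ext = 60700 / 2150.0 = 28.23 yr.

28.2 yr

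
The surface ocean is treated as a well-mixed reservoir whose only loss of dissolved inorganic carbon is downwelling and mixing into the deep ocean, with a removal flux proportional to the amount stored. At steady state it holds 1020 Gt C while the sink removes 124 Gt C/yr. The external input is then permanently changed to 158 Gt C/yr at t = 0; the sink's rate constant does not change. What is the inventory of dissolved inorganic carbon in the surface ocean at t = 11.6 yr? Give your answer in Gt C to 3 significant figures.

τ = M₀/F₀ = 1020/124 = 8.226 yr; rate constant k = 1/τ.
New steady state M_∞ = F₁/k = F₁·τ = 158 × 8.226 = 1299.7 Gt C.
M(t) = M_∞ + (M₀ − M_∞)·e^(−t/τ); t/τ = 11.6/8.226 = 1.410, so e^(−t/τ) = 0.2441.
M(t) = 1299.7 − 279.7 × 0.2441 = 1231.4 Gt C.

1230 Gt C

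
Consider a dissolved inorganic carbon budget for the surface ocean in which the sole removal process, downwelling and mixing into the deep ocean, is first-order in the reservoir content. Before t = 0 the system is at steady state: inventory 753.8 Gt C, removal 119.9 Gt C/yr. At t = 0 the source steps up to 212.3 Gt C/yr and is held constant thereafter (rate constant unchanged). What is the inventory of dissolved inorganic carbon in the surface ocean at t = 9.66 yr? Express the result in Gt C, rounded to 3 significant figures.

1210 Gt C

Residence time τ = M₀/F₀ = 6.287 yr. The eventual steady state is M_∞ = M₀·(F₁/F₀) = 753.8 × 212.3/119.9 = 1334.7 Gt C.
The anomaly ΔM(t) = M(t) − M_∞ decays as ΔM₀·e^(−t/τ) with ΔM₀ = 753.8 − 1334.7 = −580.9 Gt C.
At t = 9.66 yr, e^(−t/τ) = e^(−1.537) = 0.2151, so ΔM = −125.0 Gt C and M = 1334.7 − 125.0 = 1209.7 Gt C.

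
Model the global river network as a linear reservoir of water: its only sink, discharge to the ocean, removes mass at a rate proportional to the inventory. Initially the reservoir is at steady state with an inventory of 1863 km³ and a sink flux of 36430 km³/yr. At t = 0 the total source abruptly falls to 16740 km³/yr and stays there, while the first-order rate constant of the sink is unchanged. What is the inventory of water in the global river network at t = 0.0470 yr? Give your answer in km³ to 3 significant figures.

1260 km³

Residence time τ = M₀/F₀ = 0.05114 yr. The eventual steady state is M_∞ = M₀·(F₁/F₀) = 1863 × 16740/36430 = 856.07 km³.
The anomaly ΔM(t) = M(t) − M_∞ decays as ΔM₀·e^(−t/τ) with ΔM₀ = 1863 − 856.07 = 1007 km³.
At t = 0.0470 yr, e^(−t/τ) = e^(−0.9191) = 0.3989, so ΔM = 401.7 km³ and M = 856.07 + 401.7 = 1257.7 km³.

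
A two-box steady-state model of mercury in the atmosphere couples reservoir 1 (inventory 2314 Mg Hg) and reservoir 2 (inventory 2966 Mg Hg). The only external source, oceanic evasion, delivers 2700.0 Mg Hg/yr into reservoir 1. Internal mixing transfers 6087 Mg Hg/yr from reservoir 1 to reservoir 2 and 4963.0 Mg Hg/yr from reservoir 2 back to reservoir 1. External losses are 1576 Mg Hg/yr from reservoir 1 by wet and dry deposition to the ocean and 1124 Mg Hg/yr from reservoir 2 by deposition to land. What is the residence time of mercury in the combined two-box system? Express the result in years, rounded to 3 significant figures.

1.96 yr

For the system as a whole, the A↔B exchange is internal and contributes nothing to the throughput; only the external sinks remove mass.
M_total = 2314 + 2966 = 5280.0 Mg Hg.
ΣF_external_out = 1576 + 1124 = 2700.0 Mg Hg/yr.
τ = M_total / ΣF_ext = 5280.0 / 2700.0 = 1.956 yr.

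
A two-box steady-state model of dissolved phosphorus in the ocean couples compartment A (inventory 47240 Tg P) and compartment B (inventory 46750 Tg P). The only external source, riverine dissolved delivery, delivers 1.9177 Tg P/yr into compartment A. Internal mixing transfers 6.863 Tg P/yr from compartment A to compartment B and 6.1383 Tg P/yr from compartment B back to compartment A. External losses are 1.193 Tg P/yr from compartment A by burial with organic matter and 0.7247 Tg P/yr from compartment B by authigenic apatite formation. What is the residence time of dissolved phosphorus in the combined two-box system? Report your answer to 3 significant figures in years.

Residence time in the combined system uses the total inventory and the total *external* removal — internal exchanges between the two boxes cancel.
M_total = 47240 + 46750 = 93990 Tg P.
ΣF_external_out = 1.193 + 0.7247 = 1.9177 Tg P/yr.
τ = M_total / ΣF_ext = 93990 / 1.9177 = 49010 yr.

49000 yr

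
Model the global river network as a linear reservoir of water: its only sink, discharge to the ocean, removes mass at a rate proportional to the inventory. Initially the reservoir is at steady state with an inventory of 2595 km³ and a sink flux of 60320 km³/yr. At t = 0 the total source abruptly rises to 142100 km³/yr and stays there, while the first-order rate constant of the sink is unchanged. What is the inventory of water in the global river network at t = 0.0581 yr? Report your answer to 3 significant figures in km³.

5200 km³

τ = M₀/F₀ = 2595/60320 = 0.04302 yr; rate constant k = 1/τ.
New steady state M_∞ = F₁/k = F₁·τ = 142100 × 0.04302 = 6113.2 km³.
M(t) = M_∞ + (M₀ − M_∞)·e^(−t/τ); t/τ = 0.0581/0.04302 = 1.351, so e^(−t/τ) = 0.2591.
M(t) = 6113.2 − 3518 × 0.2591 = 5201.6 km³.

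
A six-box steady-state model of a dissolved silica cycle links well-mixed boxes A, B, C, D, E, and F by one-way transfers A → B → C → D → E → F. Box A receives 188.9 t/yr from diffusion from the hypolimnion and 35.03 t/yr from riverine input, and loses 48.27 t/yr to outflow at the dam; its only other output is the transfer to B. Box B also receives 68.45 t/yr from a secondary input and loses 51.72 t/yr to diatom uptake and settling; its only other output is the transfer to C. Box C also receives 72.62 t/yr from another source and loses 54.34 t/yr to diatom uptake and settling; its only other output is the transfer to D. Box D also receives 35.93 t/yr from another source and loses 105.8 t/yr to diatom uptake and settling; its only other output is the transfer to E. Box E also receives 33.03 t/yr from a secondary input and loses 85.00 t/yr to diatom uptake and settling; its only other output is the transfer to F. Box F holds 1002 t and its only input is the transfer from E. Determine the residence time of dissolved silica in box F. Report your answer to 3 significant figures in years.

Box A: F(A→B) = (188.9 + 35.03) − 48.27 = 175.66 t/yr.
Box B: F(B→C) = (175.66 + 68.45) − 51.72 = 192.39 t/yr.
Box C: F(C→D) = (192.39 + 72.62) − 54.34 = 210.67 t/yr.
Box D: F(D→E) = (210.67 + 35.93) − 105.8 = 140.80 t/yr.
Box E: F(E→F) = (140.80 + 33.03) − 85.00 = 88.830 t/yr.
Box F throughput = its input = 88.830 t/yr; τ = 1002 / 88.830 = 11.28 yr.

11.3 yr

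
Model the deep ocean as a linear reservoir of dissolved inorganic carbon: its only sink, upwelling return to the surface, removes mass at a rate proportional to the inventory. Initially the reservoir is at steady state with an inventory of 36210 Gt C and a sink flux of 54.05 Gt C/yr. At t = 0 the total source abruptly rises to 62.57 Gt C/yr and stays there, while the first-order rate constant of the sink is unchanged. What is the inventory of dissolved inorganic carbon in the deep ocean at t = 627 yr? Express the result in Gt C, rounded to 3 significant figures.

39700 Gt C

τ = M₀/F₀ = 36210/54.05 = 669.9 yr; rate constant k = 1/τ.
New steady state M_∞ = F₁/k = F₁·τ = 62.57 × 669.9 = 41918 Gt C.
M(t) = M_∞ + (M₀ − M_∞)·e^(−t/τ); t/τ = 627/669.9 = 0.9359, so e^(−t/τ) = 0.3922.
M(t) = 41918 − 5708 × 0.3922 = 39679 Gt C.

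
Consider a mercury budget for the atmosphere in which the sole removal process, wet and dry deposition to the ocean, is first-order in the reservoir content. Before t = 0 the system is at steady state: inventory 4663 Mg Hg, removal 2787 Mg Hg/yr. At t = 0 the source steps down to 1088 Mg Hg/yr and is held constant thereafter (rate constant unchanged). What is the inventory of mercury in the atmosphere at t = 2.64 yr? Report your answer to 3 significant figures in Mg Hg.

2410 Mg Hg

Residence time τ = M₀/F₀ = 1.673 yr. The eventual steady state is M_∞ = M₀·(F₁/F₀) = 4663 × 1088/2787 = 1820.4 Mg Hg.
The anomaly ΔM(t) = M(t) − M_∞ decays as ΔM₀·e^(−t/τ) with ΔM₀ = 4663 − 1820.4 = 2843 Mg Hg.
At t = 2.64 yr, e^(−t/τ) = e^(−1.578) = 0.2064, so ΔM = 586.8 Mg Hg and M = 1820.4 + 586.8 = 2407.1 Mg Hg.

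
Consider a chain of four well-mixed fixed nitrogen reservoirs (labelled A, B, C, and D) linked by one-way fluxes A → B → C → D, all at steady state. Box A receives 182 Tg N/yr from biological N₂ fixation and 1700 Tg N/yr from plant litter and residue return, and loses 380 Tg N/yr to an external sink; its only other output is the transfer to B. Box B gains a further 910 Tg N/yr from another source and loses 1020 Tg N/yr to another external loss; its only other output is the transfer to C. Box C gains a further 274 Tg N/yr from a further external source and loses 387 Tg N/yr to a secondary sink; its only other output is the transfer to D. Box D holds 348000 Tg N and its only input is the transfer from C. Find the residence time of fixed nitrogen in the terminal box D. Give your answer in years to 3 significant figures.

272 yr

Box A: F(A→B) = (182 + 1700) − 380 = 1502.0 Tg N/yr.
Box B: F(B→C) = (1502.0 + 910) − 1020 = 1392.0 Tg N/yr.
Box C: F(C→D) = (1392.0 + 274) − 387 = 1279.0 Tg N/yr.
Box D throughput = its input = 1279.0 Tg N/yr; τ = 348000 / 1279.0 = 272.1 yr.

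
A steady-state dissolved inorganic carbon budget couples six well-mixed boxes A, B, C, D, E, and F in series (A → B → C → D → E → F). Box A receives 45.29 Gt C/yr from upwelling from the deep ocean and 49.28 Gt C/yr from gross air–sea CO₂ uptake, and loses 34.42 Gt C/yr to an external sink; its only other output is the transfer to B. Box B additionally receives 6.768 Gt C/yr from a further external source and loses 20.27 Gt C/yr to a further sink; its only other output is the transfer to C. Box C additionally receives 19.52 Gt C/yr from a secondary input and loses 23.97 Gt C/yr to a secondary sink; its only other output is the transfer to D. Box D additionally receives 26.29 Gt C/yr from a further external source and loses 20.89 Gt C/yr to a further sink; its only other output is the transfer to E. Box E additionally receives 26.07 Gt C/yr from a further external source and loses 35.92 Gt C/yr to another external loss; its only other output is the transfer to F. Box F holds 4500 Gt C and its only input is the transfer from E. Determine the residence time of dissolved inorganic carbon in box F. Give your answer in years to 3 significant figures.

Box A: F(A→B) = (45.29 + 49.28) − 34.42 = 60.150 Gt C/yr.
Box B: F(B→C) = (60.150 + 6.768) − 20.27 = 46.648 Gt C/yr.
Box C: F(C→D) = (46.648 + 19.52) − 23.97 = 42.198 Gt C/yr.
Box D: F(D→E) = (42.198 + 26.29) − 20.89 = 47.598 Gt C/yr.
Box E: F(E→F) = (47.598 + 26.07) − 35.92 = 37.748 Gt C/yr.
Box F throughput = its input = 37.748 Gt C/yr; τ = 4500 / 37.748 = 119.2 yr.

119 yr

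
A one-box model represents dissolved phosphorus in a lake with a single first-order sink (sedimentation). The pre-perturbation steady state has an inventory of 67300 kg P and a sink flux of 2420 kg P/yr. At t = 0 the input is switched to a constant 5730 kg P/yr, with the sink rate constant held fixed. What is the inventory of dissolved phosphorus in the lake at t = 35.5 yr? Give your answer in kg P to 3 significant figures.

Residence time τ = M₀/F₀ = 27.81 yr. The eventual steady state is M_∞ = M₀·(F₁/F₀) = 67300 × 5730/2420 = 159350 kg P.
The anomaly ΔM(t) = M(t) − M_∞ decays as ΔM₀·e^(−t/τ) with ΔM₀ = 67300 − 159350 = −92050 kg P.
At t = 35.5 yr, e^(−t/τ) = e^(−1.277) = 0.2790, so ΔM = −25680 kg P and M = 159350 − 25680 = 133670 kg P.

134000 kg P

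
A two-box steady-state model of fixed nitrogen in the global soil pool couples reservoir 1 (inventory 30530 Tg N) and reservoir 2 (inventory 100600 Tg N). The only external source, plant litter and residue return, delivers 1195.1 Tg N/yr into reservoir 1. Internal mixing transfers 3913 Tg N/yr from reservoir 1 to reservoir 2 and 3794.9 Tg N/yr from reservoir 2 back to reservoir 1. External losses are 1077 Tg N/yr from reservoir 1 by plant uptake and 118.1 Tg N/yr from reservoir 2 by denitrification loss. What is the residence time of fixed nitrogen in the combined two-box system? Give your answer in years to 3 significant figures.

Treat the two boxes together as one reservoir: the mixing fluxes between them are internal recycling, so τ = ΣM / Σ(external losses).
M_total = 30530 + 100600 = 131130 Tg N.
ΣF_external_out = 1077 + 118.1 = 1195.1 Tg N/yr.
τ = M_total / ΣF_ext = 131130 / 1195.1 = 109.7 yr.

110 yr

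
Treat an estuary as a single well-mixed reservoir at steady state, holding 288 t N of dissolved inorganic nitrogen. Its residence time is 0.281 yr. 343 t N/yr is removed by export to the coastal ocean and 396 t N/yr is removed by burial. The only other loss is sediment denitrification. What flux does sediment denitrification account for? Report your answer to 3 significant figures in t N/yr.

286 t N/yr

Total removal F = M/τ = 288 / 0.281 = 1025 t N/yr.
Sediment denitrification = F − (343 + 396) = 1025 − 739.0 = 285.9 t N/yr.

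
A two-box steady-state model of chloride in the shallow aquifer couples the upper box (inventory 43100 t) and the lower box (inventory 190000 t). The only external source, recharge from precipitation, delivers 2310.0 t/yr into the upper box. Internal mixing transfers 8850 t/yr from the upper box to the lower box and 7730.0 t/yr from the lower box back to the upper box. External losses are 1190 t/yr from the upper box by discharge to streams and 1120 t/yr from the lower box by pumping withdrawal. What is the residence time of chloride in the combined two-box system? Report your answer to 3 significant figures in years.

101 yr

For the system as a whole, the A↔B exchange is internal and contributes nothing to the throughput; only the external sinks remove mass.
M_total = 43100 + 190000 = 233100 t.
ΣF_external_out = 1190 + 1120 = 2310.0 t/yr.
τ = M_total / ΣF_ext = 233100 / 2310.0 = 100.9 yr.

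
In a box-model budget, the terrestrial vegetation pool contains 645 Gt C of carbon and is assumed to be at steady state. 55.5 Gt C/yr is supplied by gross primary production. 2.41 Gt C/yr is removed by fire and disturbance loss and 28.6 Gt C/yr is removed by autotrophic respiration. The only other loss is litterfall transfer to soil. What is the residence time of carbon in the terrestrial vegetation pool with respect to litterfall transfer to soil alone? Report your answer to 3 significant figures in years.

At steady state ΣF_in = ΣF_out.
ΣF_in = 55.500 Gt C/yr.
Litterfall transfer to soil flux = ΣF_in − (2.41 + 28.6) = 55.500 − 31.01 = 24.49 Gt C/yr.
τ = M / F = 645 / 24.49 = 26.34 yr.

26.3 yr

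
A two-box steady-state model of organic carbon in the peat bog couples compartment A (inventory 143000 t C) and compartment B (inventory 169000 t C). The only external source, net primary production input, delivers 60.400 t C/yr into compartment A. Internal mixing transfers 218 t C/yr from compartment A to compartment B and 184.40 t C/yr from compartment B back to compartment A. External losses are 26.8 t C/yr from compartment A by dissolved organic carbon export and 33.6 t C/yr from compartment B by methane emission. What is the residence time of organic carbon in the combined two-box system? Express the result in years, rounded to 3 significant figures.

5170 yr

Residence time in the combined system uses the total inventory and the total *external* removal — internal exchanges between the two boxes cancel.
M_total = 143000 + 169000 = 312000 t C.
ΣF_external_out = 26.8 + 33.6 = 60.400 t C/yr.
τ = M_total / ΣF_ext = 312000 / 60.400 = 5166 yr.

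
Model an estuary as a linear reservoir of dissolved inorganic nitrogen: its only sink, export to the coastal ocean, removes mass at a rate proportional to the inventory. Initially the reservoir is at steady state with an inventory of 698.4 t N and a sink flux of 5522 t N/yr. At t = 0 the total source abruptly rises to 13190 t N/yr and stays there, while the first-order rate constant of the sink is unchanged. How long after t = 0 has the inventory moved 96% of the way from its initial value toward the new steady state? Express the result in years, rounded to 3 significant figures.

0.407 yr

τ = M₀/F₀ = 698.4/5522 = 0.1265 yr.
The remaining gap fraction is e^(−t/τ); 96% covered ⇒ e^(−t/τ) = 0.0400.
t = −τ ln(0.0400) = 0.1265 × 3.219 = 0.4071 yr.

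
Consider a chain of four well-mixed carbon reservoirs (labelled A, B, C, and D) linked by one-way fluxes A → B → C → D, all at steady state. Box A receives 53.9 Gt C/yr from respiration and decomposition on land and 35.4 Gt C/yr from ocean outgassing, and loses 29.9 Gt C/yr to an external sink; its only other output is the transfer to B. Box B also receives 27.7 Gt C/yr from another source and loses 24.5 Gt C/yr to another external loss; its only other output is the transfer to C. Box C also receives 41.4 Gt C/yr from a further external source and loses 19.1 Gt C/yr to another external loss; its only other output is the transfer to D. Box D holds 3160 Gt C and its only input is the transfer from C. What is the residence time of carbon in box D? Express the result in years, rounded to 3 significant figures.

Box A: F(A→B) = (53.9 + 35.4) − 29.9 = 59.400 Gt C/yr.
Box B: F(B→C) = (59.400 + 27.7) − 24.5 = 62.600 Gt C/yr.
Box C: F(C→D) = (62.600 + 41.4) − 19.1 = 84.900 Gt C/yr.
Box D throughput = its input = 84.900 Gt C/yr; τ = 3160 / 84.900 = 37.22 yr.

37.2 yr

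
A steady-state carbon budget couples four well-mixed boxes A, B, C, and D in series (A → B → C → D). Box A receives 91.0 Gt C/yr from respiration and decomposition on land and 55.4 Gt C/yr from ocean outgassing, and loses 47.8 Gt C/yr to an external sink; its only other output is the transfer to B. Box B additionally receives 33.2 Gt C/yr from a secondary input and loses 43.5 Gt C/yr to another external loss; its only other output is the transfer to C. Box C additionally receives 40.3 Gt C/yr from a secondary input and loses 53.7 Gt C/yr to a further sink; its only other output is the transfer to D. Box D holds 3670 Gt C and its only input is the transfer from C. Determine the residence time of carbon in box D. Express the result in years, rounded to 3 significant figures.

49.0 yr

Box A: F(A→B) = (91.0 + 55.4) − 47.8 = 98.600 Gt C/yr.
Box B: F(B→C) = (98.600 + 33.2) − 43.5 = 88.300 Gt C/yr.
Box C: F(C→D) = (88.300 + 40.3) − 53.7 = 74.900 Gt C/yr.
Box D throughput = its input = 74.900 Gt C/yr; τ = 3670 / 74.900 = 49.00 yr.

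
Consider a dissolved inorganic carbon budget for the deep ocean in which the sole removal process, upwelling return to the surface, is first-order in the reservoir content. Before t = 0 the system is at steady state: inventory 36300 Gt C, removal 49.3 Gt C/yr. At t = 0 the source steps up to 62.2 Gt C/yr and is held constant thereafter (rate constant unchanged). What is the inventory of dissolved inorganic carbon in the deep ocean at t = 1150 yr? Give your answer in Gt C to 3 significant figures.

τ = M₀/F₀ = 36300/49.3 = 736.3 yr; rate constant k = 1/τ.
New steady state M_∞ = F₁/k = F₁·τ = 62.2 × 736.3 = 45798 Gt C.
M(t) = M_∞ + (M₀ − M_∞)·e^(−t/τ); t/τ = 1150/736.3 = 1.562, so e^(−t/τ) = 0.2097.
M(t) = 45798 − 9498 × 0.2097 = 43806 Gt C.

43800 Gt C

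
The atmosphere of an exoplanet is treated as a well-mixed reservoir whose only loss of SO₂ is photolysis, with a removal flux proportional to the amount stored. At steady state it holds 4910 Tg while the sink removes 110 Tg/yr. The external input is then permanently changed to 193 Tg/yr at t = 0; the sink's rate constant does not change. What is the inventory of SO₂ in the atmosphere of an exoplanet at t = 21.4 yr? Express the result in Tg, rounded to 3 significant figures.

Residence time τ = M₀/F₀ = 44.64 yr. The eventual steady state is M_∞ = M₀·(F₁/F₀) = 4910 × 193/110 = 8614.8 Tg.
The anomaly ΔM(t) = M(t) − M_∞ decays as ΔM₀·e^(−t/τ) with ΔM₀ = 4910 − 8614.8 = −3705 Tg.
At t = 21.4 yr, e^(−t/τ) = e^(−0.4794) = 0.6191, so ΔM = −2294 Tg and M = 8614.8 − 2294 = 6321.0 Tg.

6320 Tg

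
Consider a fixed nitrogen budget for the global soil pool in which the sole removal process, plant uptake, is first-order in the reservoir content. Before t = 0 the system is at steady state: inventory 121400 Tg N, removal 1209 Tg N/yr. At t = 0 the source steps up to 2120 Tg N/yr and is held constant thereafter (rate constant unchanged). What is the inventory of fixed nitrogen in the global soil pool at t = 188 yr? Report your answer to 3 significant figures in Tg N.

199000 Tg N

The sink rate constant is k = F₀/M₀ = 1209/121400 = 0.009959 yr⁻¹.
Solving dM/dt = F₁ − kM with M(0) = M₀ gives M(t) = F₁/k + (M₀ − F₁/k)·e^(−kt).
F₁/k = 2120/0.009959 = 212880 Tg N; kt = 0.009959 × 188 = 1.872, e^(−kt) = 0.1538.
M(188) = 212880 + (121400 − 212880) × 0.1538 = 212880 − 14070 = 198810 Tg N.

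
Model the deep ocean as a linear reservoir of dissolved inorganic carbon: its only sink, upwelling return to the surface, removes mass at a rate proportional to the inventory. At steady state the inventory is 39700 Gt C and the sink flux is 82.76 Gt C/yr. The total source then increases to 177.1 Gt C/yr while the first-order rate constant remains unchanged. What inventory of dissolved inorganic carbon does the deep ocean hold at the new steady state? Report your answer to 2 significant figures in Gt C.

Rate constant k = F/M = 82.76 / 39700 = 0.002085 yr⁻¹.
At the new steady state, source = k·M_new ⇒ M_new = 177.1 / 0.002085 = 84950 Gt C.
(Equivalently M_new = M × F_new/F_old = 39700 × 177.1/82.76.)

85000 Gt C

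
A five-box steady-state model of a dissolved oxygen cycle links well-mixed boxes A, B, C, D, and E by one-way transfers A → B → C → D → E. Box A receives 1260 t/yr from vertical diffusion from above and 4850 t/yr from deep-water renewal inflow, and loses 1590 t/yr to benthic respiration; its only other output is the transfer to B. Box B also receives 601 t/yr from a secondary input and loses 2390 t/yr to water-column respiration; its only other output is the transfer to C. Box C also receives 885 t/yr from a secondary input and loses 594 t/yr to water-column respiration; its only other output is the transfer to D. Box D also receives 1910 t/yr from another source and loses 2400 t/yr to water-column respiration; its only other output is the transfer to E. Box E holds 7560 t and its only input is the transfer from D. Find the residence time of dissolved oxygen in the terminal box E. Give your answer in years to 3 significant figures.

2.99 yr

Box A: F(A→B) = (1260 + 4850) − 1590 = 4520.0 t/yr.
Box B: F(B→C) = (4520.0 + 601) − 2390 = 2731.0 t/yr.
Box C: F(C→D) = (2731.0 + 885) − 594 = 3022.0 t/yr.
Box D: F(D→E) = (3022.0 + 1910) − 2400 = 2532.0 t/yr.
Box E throughput = its input = 2532.0 t/yr; τ = 7560 / 2532.0 = 2.986 yr.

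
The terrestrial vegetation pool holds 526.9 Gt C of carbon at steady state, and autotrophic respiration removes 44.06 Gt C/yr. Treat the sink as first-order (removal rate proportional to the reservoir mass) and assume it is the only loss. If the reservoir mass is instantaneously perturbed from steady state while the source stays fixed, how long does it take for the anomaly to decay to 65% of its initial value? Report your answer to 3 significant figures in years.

5.15 yr

For a linear reservoir the anomaly decays as exp(−t/τ) with τ = M/F = 526.9/44.06 = 11.96 yr.
exp(−t/τ) = 0.65 ⇒ t = −τ ln(0.65) = 11.96 × 0.4308 = 5.152 yr.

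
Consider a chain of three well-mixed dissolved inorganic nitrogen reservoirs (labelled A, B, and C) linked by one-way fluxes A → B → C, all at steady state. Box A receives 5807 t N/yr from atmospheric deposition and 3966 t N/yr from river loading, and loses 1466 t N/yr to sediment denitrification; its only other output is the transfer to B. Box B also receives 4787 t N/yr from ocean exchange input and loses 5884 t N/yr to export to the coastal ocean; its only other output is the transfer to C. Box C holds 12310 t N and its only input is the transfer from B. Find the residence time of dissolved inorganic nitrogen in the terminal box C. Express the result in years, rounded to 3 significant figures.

Box A: F(A→B) = (5807 + 3966) − 1466 = 8307.0 t N/yr.
Box B: F(B→C) = (8307.0 + 4787) − 5884 = 7210.0 t N/yr.
Box C throughput = its input = 7210.0 t N/yr; τ = 12310 / 7210.0 = 1.707 yr.

1.71 yr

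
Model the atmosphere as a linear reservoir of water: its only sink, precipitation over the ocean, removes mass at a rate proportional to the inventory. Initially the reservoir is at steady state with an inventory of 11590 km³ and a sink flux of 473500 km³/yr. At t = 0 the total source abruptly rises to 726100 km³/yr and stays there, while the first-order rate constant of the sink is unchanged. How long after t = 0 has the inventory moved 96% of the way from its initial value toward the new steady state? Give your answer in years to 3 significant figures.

τ = M₀/F₀ = 11590/473500 = 0.02448 yr.
The remaining gap fraction is e^(−t/τ); 96% covered ⇒ e^(−t/τ) = 0.0400.
t = −τ ln(0.0400) = 0.02448 × 3.219 = 0.07879 yr.

0.0788 yr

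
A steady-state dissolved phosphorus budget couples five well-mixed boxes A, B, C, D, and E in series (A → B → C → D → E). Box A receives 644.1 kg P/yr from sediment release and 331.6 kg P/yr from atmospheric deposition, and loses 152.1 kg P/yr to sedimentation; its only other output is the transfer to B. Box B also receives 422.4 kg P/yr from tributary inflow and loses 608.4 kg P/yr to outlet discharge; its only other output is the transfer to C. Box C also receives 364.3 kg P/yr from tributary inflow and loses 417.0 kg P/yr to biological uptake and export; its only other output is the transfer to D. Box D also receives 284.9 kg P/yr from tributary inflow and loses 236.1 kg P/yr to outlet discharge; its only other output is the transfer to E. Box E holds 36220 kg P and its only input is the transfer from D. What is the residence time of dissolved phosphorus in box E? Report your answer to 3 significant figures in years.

57.2 yr

Box A: F(A→B) = (644.1 + 331.6) − 152.1 = 823.60 kg P/yr.
Box B: F(B→C) = (823.60 + 422.4) − 608.4 = 637.60 kg P/yr.
Box C: F(C→D) = (637.60 + 364.3) − 417.0 = 584.90 kg P/yr.
Box D: F(D→E) = (584.90 + 284.9) − 236.1 = 633.70 kg P/yr.
Box E throughput = its input = 633.70 kg P/yr; τ = 36220 / 633.70 = 57.16 yr.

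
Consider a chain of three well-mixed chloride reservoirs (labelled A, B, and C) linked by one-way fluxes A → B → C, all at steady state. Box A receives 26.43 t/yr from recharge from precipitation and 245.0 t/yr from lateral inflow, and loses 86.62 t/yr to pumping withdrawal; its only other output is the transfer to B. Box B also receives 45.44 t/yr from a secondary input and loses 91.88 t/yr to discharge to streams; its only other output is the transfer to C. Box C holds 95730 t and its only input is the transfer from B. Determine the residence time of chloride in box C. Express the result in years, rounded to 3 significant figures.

692 yr

Box A: F(A→B) = (26.43 + 245.0) − 86.62 = 184.81 t/yr.
Box B: F(B→C) = (184.81 + 45.44) − 91.88 = 138.37 t/yr.
Box C throughput = its input = 138.37 t/yr; τ = 95730 / 138.37 = 691.8 yr.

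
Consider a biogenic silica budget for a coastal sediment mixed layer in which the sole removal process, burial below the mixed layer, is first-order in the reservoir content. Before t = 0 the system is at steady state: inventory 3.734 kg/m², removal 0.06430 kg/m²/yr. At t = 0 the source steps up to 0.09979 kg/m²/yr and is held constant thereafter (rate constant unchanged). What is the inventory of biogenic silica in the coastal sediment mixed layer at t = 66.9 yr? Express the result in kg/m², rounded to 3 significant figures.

τ = M₀/F₀ = 3.734/0.06430 = 58.07 yr; rate constant k = 1/τ.
New steady state M_∞ = F₁/k = F₁·τ = 0.09979 × 58.07 = 5.7950 kg/m².
M(t) = M_∞ + (M₀ − M_∞)·e^(−t/τ); t/τ = 66.9/58.07 = 1.152, so e^(−t/τ) = 0.3160.
M(t) = 5.7950 − 2.061 × 0.3160 = 5.1437 kg/m².

5.14 kg/m²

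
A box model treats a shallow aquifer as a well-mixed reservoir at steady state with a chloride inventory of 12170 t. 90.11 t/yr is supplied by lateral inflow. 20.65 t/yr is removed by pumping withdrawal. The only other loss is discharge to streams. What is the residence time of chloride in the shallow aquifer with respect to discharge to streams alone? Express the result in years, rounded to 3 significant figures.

175 yr

At steady state ΣF_in = ΣF_out.
ΣF_in = 90.110 t/yr.
Discharge to streams flux = ΣF_in − (20.65) = 90.110 − 20.65 = 69.46 t/yr.
τ = M / F = 12170 / 69.46 = 175.2 yr.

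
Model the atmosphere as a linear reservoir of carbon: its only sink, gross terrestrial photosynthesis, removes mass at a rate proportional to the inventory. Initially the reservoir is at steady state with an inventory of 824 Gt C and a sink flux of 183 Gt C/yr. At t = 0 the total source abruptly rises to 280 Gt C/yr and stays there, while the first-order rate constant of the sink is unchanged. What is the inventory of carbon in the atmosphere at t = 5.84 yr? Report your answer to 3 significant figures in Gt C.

1140 Gt C

The sink rate constant is k = F₀/M₀ = 183/824 = 0.2221 yr⁻¹.
Solving dM/dt = F₁ − kM with M(0) = M₀ gives M(t) = F₁/k + (M₀ − F₁/k)·e^(−kt).
F₁/k = 280/0.2221 = 1260.8 Gt C; kt = 0.2221 × 5.84 = 1.297, e^(−kt) = 0.2734.
M(5.84) = 1260.8 + (824 − 1260.8) × 0.2734 = 1260.8 − 119.4 = 1141.4 Gt C.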